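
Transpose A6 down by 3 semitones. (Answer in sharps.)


Step by step:
A6: chromatic position 9 in octave 6 → absolute = 6×12 + 9 = 81
Transpose down 3: 81 - 3 = 78
78 = 6×12 + 6 → F# in octave 6
Result = F#6


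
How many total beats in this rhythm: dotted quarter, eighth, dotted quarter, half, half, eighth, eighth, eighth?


Step by step:
Beat values:
  dotted quarter = 1.5 beats
  eighth = 0.5 beats
  dotted quarter = 1.5 beats
  half = 2 beats
  half = 2 beats
  eighth = 0.5 beats
  eighth = 0.5 beats
  eighth = 0.5 beats
Sum = 1.5 + 0.5 + 1.5 + 2 + 2 + 0.5 + 0.5 + 0.5
= 9 beats


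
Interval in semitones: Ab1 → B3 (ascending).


Let's work it out.
Absolute semitone position = octave×12 + chromatic position
Ab1: 1×12 + 8 = 20
B3: 3×12 + 11 = 47
Difference = 47 - 20 = 27
= 27 semitones


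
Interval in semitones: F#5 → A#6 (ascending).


Step by step:
Absolute semitone position = octave×12 + chromatic position
F#5: 5×12 + 6 = 66
A#6: 6×12 + 10 = 82
Difference = 82 - 66 = 16
= 16 semitones


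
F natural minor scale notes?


Working:
Natural minor scale pattern: W-H-W-W-H-W-W (2-1-2-2-1-2-2 semitones)
Starting from F:
  F + 2 semitones → G
  G + 1 semitone → Ab
  Ab + 2 semitones → Bb
  Bb + 2 semitones → C
  C + 1 semitone → Db
  Db + 2 semitones → Eb
  Eb + 2 semitones → F
Scale = F G Ab Bb C Db Eb


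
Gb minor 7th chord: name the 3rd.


Minor 7th chord = root + minor 3rd + perfect 5th + minor 7th
Seventh chords stack in thirds, so the letter names are G-B-D-F
Root: Gb
Minor 3rd above Gb: Bbb
Perfect 5th above Gb: Db
Minor 7th above Gb: Fb
The 3rd = Bbb


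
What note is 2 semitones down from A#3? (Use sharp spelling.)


Let's work it out.
A#3: chromatic position 10 in octave 3 → absolute = 3×12 + 10 = 46
Transpose down 2: 46 - 2 = 44
44 = 3×12 + 8 → G# in octave 3
Result = G#3


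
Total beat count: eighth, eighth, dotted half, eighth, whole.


Step by step:
Beat values:
  eighth = 0.5 beats
  eighth = 0.5 beats
  dotted half = 3 beats
  eighth = 0.5 beats
  whole = 4 beats
Sum = 0.5 + 0.5 + 3 + 0.5 + 4
= 8.5 beats


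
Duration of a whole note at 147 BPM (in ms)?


Step by step:
One quarter-note beat = 60000 / BPM = 60000 / 147 ms
Whole note = 4 × quarter note
Duration = 4 × 60000 / 147 = 240000 / 147
= 1632.7 ms


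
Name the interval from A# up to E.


Letter names: A → E spans 5 letter names → a 5th
Semitones: A# → E = 6 half-steps
A 5th of 6 semitones is a diminished 5th
= diminished 5th


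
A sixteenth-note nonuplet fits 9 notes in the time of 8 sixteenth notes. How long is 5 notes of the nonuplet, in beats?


Reasoning:
Nonuplet: 9 notes occupy the space of 8 sixteenth notes
Space = 8 × 1/4 = 2 beats
Each nonuplet note = 2 / 9 = 2/9 beats
5 notes = 5 × 2/9 = 10/9
= 10/9 beats


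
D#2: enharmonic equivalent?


Reasoning:
Enharmonic notes sound the same pitch but are spelled with different letter names
D# and Eb name the same pitch class
= Eb2


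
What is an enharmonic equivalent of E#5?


Enharmonic notes sound the same pitch but are spelled with different letter names
E# and F name the same pitch class
= F5


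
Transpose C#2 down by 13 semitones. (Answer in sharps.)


Step by step:
C#2: chromatic position 1 in octave 2 → absolute = 2×12 + 1 = 25
Transpose down 13: 25 - 13 = 12
12 = 1×12 + 0 → C in octave 1
Result = C1


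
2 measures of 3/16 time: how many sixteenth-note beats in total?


Time signature 3/16: the bottom number 16 means the sixteenth note gets one count
The top number 3 means 3 sixteenth-note beats per measure
Total = 3 × 2 measures
= 6 sixteenth-note beats


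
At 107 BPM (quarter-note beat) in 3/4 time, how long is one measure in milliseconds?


Let's work it out.
Quarter-note beat duration = 60000 / 107 ms
Beats per measure (3/4) = 3
One measure = 3 × 60000 / 107 = 180000 / 107 ms
= 1682.2 ms


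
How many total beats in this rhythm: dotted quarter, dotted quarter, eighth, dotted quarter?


Step by step:
Beat values:
  dotted quarter = 1.5 beats
  dotted quarter = 1.5 beats
  eighth = 0.5 beats
  dotted quarter = 1.5 beats
Sum = 1.5 + 1.5 + 0.5 + 1.5
= 5 beats


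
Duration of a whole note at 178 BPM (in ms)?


One quarter-note beat = 60000 / BPM = 60000 / 178 ms
Whole note = 4 × quarter note
Duration = 4 × 60000 / 178 = 240000 / 178
= 1348.3 ms


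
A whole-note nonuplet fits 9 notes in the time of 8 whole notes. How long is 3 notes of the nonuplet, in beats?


Solution.
Nonuplet: 9 notes occupy the space of 8 whole notes
Space = 8 × 4 = 32 beats
Each nonuplet note = 32 / 9 = 32/9 beats
3 notes = 3 × 32/9 = 32/3
= 32/3 beats


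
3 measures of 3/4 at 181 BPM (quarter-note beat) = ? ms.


Step by step:
Quarter-note beat duration = 60000 / 181 ms
Beats per measure (3/4) = 3
One measure = 3 × 60000 / 181 = 180000 / 181 ms
3 measures = 3 × 180000 / 181 = 540000 / 181
= 2983.4 ms


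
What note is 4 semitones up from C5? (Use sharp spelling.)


Working:
C5: chromatic position 0 in octave 5 → absolute = 5×12 + 0 = 60
Transpose up 4: 60 + 4 = 64
64 = 5×12 + 4 → E in octave 5
Result = E5


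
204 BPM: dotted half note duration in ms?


One quarter-note beat = 60000 / BPM = 60000 / 204 ms
Dotted half note = 3 × quarter note
Duration = 3 × 60000 / 204 = 180000 / 204
= 882.4 ms


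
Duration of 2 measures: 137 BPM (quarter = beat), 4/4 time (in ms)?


Working:
Quarter-note beat duration = 60000 / 137 ms
Beats per measure (4/4) = 4
One measure = 4 × 60000 / 137 = 240000 / 137 ms
2 measures = 2 × 240000 / 137 = 480000 / 137
= 3503.6 ms


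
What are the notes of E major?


Major scale pattern: W-W-H-W-W-W-H (2-2-1-2-2-2-1 semitones)
Starting from E:
  E + 2 semitones → F#
  F# + 2 semitones → G#
  G# + 1 semitone → A
  A + 2 semitones → B
  B + 2 semitones → C#
  C# + 2 semitones → D#
  D# + 1 semitone → E
Scale = E F# G# A B C# D#


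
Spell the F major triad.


Let's work it out.
Major triad = root + major 3rd (4 semitones) + perfect 5th (7 semitones)
A triad on F stacks thirds, so the chord tones use letter names F-A-C
Root: F
Major 3rd above F: A
Perfect 5th above F: C
Chord = F A C


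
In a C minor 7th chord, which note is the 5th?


Let's work it out.
Minor 7th chord = root + minor 3rd + perfect 5th + minor 7th
Seventh chords stack in thirds, so the letter names are C-E-G-B
Root: C
Minor 3rd above C: Eb
Perfect 5th above C: G
Minor 7th above C: Bb
The 5th = G


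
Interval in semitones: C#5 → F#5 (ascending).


Step by step:
Absolute semitone position = octave×12 + chromatic position
C#5: 5×12 + 1 = 61
F#5: 5×12 + 6 = 66
Difference = 66 - 61 = 5
= 5 semitones


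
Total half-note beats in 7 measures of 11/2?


Reasoning:
Time signature 11/2: the bottom number 2 means the half note gets one count
The top number 11 means 11 half-note beats per measure
Total = 11 × 7 measures
= 77 half-note beats


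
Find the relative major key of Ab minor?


Solution.
The relative major shares the key signature and is a minor 3rd above the minor tonic
A minor 3rd above Ab is Cb
→ relative major of Ab minor is Cb major
= Cb major


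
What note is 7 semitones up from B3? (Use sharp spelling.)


Working:
B3: chromatic position 11 in octave 3 → absolute = 3×12 + 11 = 47
Transpose up 7: 47 + 7 = 54
54 = 4×12 + 6 → F# in octave 4
Result = F#4


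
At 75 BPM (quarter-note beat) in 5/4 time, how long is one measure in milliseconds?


Reasoning:
Quarter-note beat duration = 60000 / 75 ms
Beats per measure (5/4) = 5
One measure = 5 × 60000 / 75 = 300000 / 75 ms
= 4000.0 ms


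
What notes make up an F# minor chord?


Minor triad = root + minor 3rd (3 semitones) + perfect 5th (7 semitones)
A triad on F# stacks thirds, so the chord tones use letter names F-A-C
Root: F#
Minor 3rd above F#: A
Perfect 5th above F#: C#
Chord = F# A C#


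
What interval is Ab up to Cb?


Step by step:
Letter names: A → C spans 3 letter names → a 3rd
Semitones: Ab → Cb = 3 half-steps
A 3rd of 3 semitones is a minor 3rd
= minor 3rd


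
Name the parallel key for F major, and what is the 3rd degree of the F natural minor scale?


Parallel keys share the same tonic but differ in mode
F major → parallel is F minor
F natural minor scale: F G Ab Bb C Db Eb
= F minor; 3rd degree = Ab


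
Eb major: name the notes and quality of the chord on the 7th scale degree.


Working:
Eb major scale: Eb F G Ab Bb C D
Diatonic triad on degree 7 stacks scale notes 7, 2, 4: D F Ab
D→F = 3 semitones; D→Ab = 6 semitones → diminished triad
= D F Ab (diminished)


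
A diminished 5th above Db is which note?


A 5th spans 5 letter names, so from D we land on A
A diminished 5th = 6 semitones above Db
Spell A at that pitch: Abb
= Abb


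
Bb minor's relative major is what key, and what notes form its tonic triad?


Step by step:
The relative major shares the key signature and is a minor 3rd above the minor tonic
A minor 3rd above Bb is Db
→ relative major of Bb minor is Db major
Tonic triad of Db major = root + major 3rd + perfect 5th = Db F Ab
= Db major; triad = Db F Ab


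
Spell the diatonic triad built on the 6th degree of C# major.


Solution.
C# major scale: C# D# E# F# G# A# B#
Diatonic triad on degree 6 stacks scale notes 6, 1, 3: A# C# E#
A#→C# = 3 semitones; A#→E# = 7 semitones → minor triad
= A# C# E# (minor)


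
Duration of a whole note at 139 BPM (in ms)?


One quarter-note beat = 60000 / BPM = 60000 / 139 ms
Whole note = 4 × quarter note
Duration = 4 × 60000 / 139 = 240000 / 139
= 1726.6 ms


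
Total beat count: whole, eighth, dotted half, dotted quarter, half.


Beat values:
  whole = 4 beats
  eighth = 0.5 beats
  dotted half = 3 beats
  dotted quarter = 1.5 beats
  half = 2 beats
Sum = 4 + 0.5 + 3 + 1.5 + 2
= 11 beats


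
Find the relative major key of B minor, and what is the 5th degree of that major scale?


Step by step:
The relative major shares the key signature and is a minor 3rd above the minor tonic
A minor 3rd above B is D
→ relative major of B minor is D major
D major scale: D E F# G A B C#
= D major; 5th degree = A


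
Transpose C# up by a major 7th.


Working:
major 7th: 7 letter names, 11 semitones
Letter: C + 6 → B
Pitch: C# + 11 semitones, spelled as a B → B#
= B#


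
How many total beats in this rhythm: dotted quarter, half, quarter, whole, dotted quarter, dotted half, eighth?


Solution.
Beat values:
  dotted quarter = 1.5 beats
  half = 2 beats
  quarter = 1 beat
  whole = 4 beats
  dotted quarter = 1.5 beats
  dotted half = 3 beats
  eighth = 0.5 beats
Sum = 1.5 + 2 + 1 + 4 + 1.5 + 3 + 0.5
= 13.5 beats


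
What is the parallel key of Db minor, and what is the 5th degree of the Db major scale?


Working:
Parallel keys share the same tonic but differ in mode
Db minor → parallel is Db major
Db major scale: Db Eb F Gb Ab Bb C
= Db major; 5th degree = Ab


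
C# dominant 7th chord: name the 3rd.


Working:
Dominant 7th chord = root + major 3rd + perfect 5th + minor 7th
Seventh chords stack in thirds, so the letter names are C-E-G-B
Root: C#
Major 3rd above C#: E#
Perfect 5th above C#: G#
Minor 7th above C#: B
The 3rd = E#


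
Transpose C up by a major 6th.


Reasoning:
major 6th: 6 letter names, 9 semitones
Letter: C + 5 → A
Pitch: C + 9 semitones, spelled as an A → A
= A


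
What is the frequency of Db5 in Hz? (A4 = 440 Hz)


Reasoning:
f = 440 × 2^(n/12) where n = semitones from A4
Db5: 4 semitones from A4
f = 440 × 2^(4/12)
f = 554.37 Hz


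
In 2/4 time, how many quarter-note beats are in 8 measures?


Reasoning:
Time signature 2/4: the bottom number 4 means the quarter note gets one count
The top number 2 means 2 quarter-note beats per measure
Total = 2 × 8 measures
= 16 quarter-note beats


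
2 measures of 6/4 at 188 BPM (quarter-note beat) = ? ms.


Reasoning:
Quarter-note beat duration = 60000 / 188 ms
Beats per measure (6/4) = 6
One measure = 6 × 60000 / 188 = 360000 / 188 ms
2 measures = 2 × 360000 / 188 = 720000 / 188
= 3829.8 ms


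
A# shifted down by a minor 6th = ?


Reasoning:
minor 6th: 6 letter names, 8 semitones
Letter: A - 5 → C
Pitch: A# - 8 semitones, spelled as a C → C##
= C##


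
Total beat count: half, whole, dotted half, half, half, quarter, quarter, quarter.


Let's work it out.
Beat values:
  half = 2 beats
  whole = 4 beats
  dotted half = 3 beats
  half = 2 beats
  half = 2 beats
  quarter = 1 beat
  quarter = 1 beat
  quarter = 1 beat
Sum = 2 + 4 + 3 + 2 + 2 + 1 + 1 + 1
= 16 beats


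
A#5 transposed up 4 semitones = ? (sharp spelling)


A#5: chromatic position 10 in octave 5 → absolute = 5×12 + 10 = 70
Transpose up 4: 70 + 4 = 74
74 = 6×12 + 2 → D in octave 6
Result = D6


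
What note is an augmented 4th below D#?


Let's work it out.
A 4th spans 4 letter names, so from D we land on A
An augmented 4th = 6 semitones below D#
Spell A at that pitch: A
= A


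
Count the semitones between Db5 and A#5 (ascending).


Absolute semitone position = octave×12 + chromatic position
Db5: 5×12 + 1 = 61
A#5: 5×12 + 10 = 70
Difference = 70 - 61 = 9
= 9 semitones


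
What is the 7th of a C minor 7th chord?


Minor 7th chord = root + minor 3rd + perfect 5th + minor 7th
Seventh chords stack in thirds, so the letter names are C-E-G-B
Root: C
Minor 3rd above C: Eb
Perfect 5th above C: G
Minor 7th above C: Bb
The 7th = Bb


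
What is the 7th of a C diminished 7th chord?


Let's work it out.
Diminished 7th chord = root + minor 3rd + diminished 5th + diminished 7th
Seventh chords stack in thirds, so the letter names are C-E-G-B
Root: C
Minor 3rd above C: Eb
Diminished 5th above C: Gb
Diminished 7th above C: Bbb
The 7th = Bbb


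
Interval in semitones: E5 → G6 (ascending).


Step by step:
Absolute semitone position = octave×12 + chromatic position
E5: 5×12 + 4 = 64
G6: 6×12 + 7 = 79
Difference = 79 - 64 = 15
= 15 semitones


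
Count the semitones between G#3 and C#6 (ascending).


Solution.
Absolute semitone position = octave×12 + chromatic position
G#3: 3×12 + 8 = 44
C#6: 6×12 + 1 = 73
Difference = 73 - 44 = 29
= 29 semitones


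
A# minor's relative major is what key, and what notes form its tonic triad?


Working:
The relative major shares the key signature and is a minor 3rd above the minor tonic
A minor 3rd above A# is C#
→ relative major of A# minor is C# major
Tonic triad of C# major = root + major 3rd + perfect 5th = C# E# G#
= C# major; triad = C# E# G#


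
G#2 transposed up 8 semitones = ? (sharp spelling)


Working:
G#2: chromatic position 8 in octave 2 → absolute = 2×12 + 8 = 32
Transpose up 8: 32 + 8 = 40
40 = 3×12 + 4 → E in octave 3
Result = E3


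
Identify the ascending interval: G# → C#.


Letter names: G → C spans 4 letter names → a 4th
Semitones: G# → C# = 5 half-steps
A 4th of 5 semitones is a perfect 4th
= perfect 4th


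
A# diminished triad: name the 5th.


Diminished triad = root + minor 3rd (3 semitones) + diminished 5th (6 semitones)
A triad on A# stacks thirds, so the chord tones use letter names A-C-E
Root: A#
Minor 3rd above A#: C#
Diminished 5th above A#: E
The 5th = E


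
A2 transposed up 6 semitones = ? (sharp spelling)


Working:
A2: chromatic position 9 in octave 2 → absolute = 2×12 + 9 = 33
Transpose up 6: 33 + 6 = 39
39 = 3×12 + 3 → D# in octave 3
Result = D#3


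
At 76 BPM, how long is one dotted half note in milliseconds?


Step by step:
One quarter-note beat = 60000 / BPM = 60000 / 76 ms
Dotted half note = 3 × quarter note
Duration = 3 × 60000 / 76 = 180000 / 76
= 2368.4 ms


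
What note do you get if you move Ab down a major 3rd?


Step by step:
major 3rd: 3 letter names, 4 semitones
Letter: A - 2 → F
Pitch: Ab - 4 semitones, spelled as an F → Fb
= Fb


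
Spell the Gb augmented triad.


Let's work it out.
Augmented triad = root + major 3rd (4 semitones) + augmented 5th (8 semitones)
A triad on Gb stacks thirds, so the chord tones use letter names G-B-D
Root: Gb
Major 3rd above Gb: Bb
Augmented 5th above Gb: D
Chord = Gb Bb D


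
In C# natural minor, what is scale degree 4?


Step by step:
Natural minor scale pattern: W-H-W-W-H-W-W (2-1-2-2-1-2-2 semitones)
Starting from C#:
  C# + 2 semitones → D#
  D# + 1 semitone → E
  E + 2 semitones → F#
  F# + 2 semitones → G#
  G# + 1 semitone → A
  A + 2 semitones → B
  B + 2 semitones → C#
Scale: C# D# E F# G# A B
Degree 4 = F#


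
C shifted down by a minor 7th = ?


Let's work it out.
minor 7th: 7 letter names, 10 semitones
Letter: C - 6 → D
Pitch: C - 10 semitones, spelled as a D → D
= D


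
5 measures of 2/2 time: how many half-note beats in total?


Reasoning:
Time signature 2/2: the bottom number 2 means the half note gets one count
The top number 2 means 2 half-note beats per measure
Total = 2 × 5 measures
= 10 half-note beats


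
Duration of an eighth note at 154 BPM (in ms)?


Reasoning:
One quarter-note beat = 60000 / BPM = 60000 / 154 ms
Eighth note = 1/2 × quarter note
Duration = 1/2 × 60000 / 154 = 30000 / 154
= 194.8 ms


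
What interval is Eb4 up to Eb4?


Letter names: E → E spans 1 letter name → a unison
Semitones: Eb4 → Eb4 = 0 half-steps
A unison of 0 semitones is a perfect unison
= perfect unison


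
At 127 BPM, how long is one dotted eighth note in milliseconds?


One quarter-note beat = 60000 / BPM = 60000 / 127 ms
Dotted eighth note = 3/4 × quarter note
Duration = 3/4 × 60000 / 127 = 45000 / 127
= 354.3 ms


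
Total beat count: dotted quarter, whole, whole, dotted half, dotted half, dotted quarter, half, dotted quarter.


Working:
Beat values:
  dotted quarter = 1.5 beats
  whole = 4 beats
  whole = 4 beats
  dotted half = 3 beats
  dotted half = 3 beats
  dotted quarter = 1.5 beats
  half = 2 beats
  dotted quarter = 1.5 beats
Sum = 1.5 + 4 + 4 + 3 + 3 + 1.5 + 2 + 1.5
= 20.5 beats


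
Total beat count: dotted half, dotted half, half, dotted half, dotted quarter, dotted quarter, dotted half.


Let's work it out.
Beat values:
  dotted half = 3 beats
  dotted half = 3 beats
  half = 2 beats
  dotted half = 3 beats
  dotted quarter = 1.5 beats
  dotted quarter = 1.5 beats
  dotted half = 3 beats
Sum = 3 + 3 + 2 + 3 + 1.5 + 1.5 + 3
= 17 beats


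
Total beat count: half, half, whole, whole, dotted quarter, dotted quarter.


Working:
Beat values:
  half = 2 beats
  half = 2 beats
  whole = 4 beats
  whole = 4 beats
  dotted quarter = 1.5 beats
  dotted quarter = 1.5 beats
Sum = 2 + 2 + 4 + 4 + 1.5 + 1.5
= 15 beats


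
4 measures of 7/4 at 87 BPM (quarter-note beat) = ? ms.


Quarter-note beat duration = 60000 / 87 ms
Beats per measure (7/4) = 7
One measure = 7 × 60000 / 87 = 420000 / 87 ms
4 measures = 4 × 420000 / 87 = 1680000 / 87
= 19310.3 ms


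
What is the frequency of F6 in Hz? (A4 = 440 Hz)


Working:
f = 440 × 2^(n/12) where n = semitones from A4
F6: 20 semitones from A4
f = 440 × 2^(20/12)
f = 1396.91 Hz


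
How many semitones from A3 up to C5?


Step by step:
Absolute semitone position = octave×12 + chromatic position
A3: 3×12 + 9 = 45
C5: 5×12 + 0 = 60
Difference = 60 - 45 = 15
= 15 semitones


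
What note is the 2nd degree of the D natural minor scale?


Solution.
Natural minor scale pattern: W-H-W-W-H-W-W (2-1-2-2-1-2-2 semitones)
Starting from D:
  D + 2 semitones → E
  E + 1 semitone → F
  F + 2 semitones → G
  G + 2 semitones → A
  A + 1 semitone → Bb
  Bb + 2 semitones → C
  C + 2 semitones → D
Scale: D E F G A Bb C
Degree 2 = E


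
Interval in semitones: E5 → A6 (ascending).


Let's work it out.
Absolute semitone position = octave×12 + chromatic position
E5: 5×12 + 4 = 64
A6: 6×12 + 9 = 81
Difference = 81 - 64 = 17
= 17 semitones


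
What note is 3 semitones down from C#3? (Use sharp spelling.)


Working:
C#3: chromatic position 1 in octave 3 → absolute = 3×12 + 1 = 37
Transpose down 3: 37 - 3 = 34
34 = 2×12 + 10 → A# in octave 2
Result = A#2


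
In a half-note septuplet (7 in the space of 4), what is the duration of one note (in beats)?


Reasoning:
Septuplet: 7 notes occupy the space of 4 half notes
Space = 4 × 2 = 8 beats
Each septuplet note = 8 / 7 = 8/7 beats
= 8/7 beats


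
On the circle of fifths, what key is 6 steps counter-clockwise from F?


Each counter-clockwise step moves down a perfect 5th (= up a perfect 4th)
From F: F → Bb → Eb → Ab → Db → F#/Gb → B
= B


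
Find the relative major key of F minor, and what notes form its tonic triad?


Step by step:
The relative major shares the key signature and is a minor 3rd above the minor tonic
A minor 3rd above F is Ab
→ relative major of F minor is Ab major
Tonic triad of Ab major = root + major 3rd + perfect 5th = Ab C Eb
= Ab major; triad = Ab C Eb


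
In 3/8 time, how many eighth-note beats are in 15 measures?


Step by step:
Time signature 3/8: the bottom number 8 means the eighth note gets one count
The top number 3 means 3 eighth-note beats per measure
Total = 3 × 15 measures
= 45 eighth-note beats


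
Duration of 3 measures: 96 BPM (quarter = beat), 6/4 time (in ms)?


Quarter-note beat duration = 60000 / 96 ms
Beats per measure (6/4) = 6
One measure = 6 × 60000 / 96 = 360000 / 96 ms
3 measures = 3 × 360000 / 96 = 1080000 / 96
= 11250.0 ms


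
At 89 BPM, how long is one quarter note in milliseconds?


One quarter-note beat = 60000 / BPM = 60000 / 89 ms
Duration = 60000 / 89
= 674.2 ms


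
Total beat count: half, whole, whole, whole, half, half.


Reasoning:
Beat values:
  half = 2 beats
  whole = 4 beats
  whole = 4 beats
  whole = 4 beats
  half = 2 beats
  half = 2 beats
Sum = 2 + 4 + 4 + 4 + 2 + 2
= 18 beats


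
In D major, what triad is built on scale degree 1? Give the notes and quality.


Step by step:
D major scale: D E F# G A B C#
Diatonic triad on degree 1 stacks scale notes 1, 3, 5: D F# A
D→F# = 4 semitones; D→A = 7 semitones → major triad
= D F# A (major)


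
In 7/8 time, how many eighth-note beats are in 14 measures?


Let's work it out.
Time signature 7/8: the bottom number 8 means the eighth note gets one count
The top number 7 means 7 eighth-note beats per measure
Total = 7 × 14 measures
= 98 eighth-note beats


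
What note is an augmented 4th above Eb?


A 4th spans 4 letter names, so from E we land on A
An augmented 4th = 6 semitones above Eb
Spell A at that pitch: A
= A


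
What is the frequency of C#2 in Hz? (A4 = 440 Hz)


Step by step:
f = 440 × 2^(n/12) where n = semitones from A4
C#2: -32 semitones from A4
f = 440 × 2^(-32/12)
f = 69.30 Hz


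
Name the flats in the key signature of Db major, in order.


Solution.
Flat major keys: C(0), F(1), Bb(2), Eb(3), Ab(4), Db(5), Gb(6), Cb(7)
Db major has 5 flats
Order of flats: Bb Eb Ab Db Gb Cb Fb → first 5: Bb, Eb, Ab, Db, Gb
= Bb, Eb, Ab, Db, Gb


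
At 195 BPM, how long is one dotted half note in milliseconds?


Reasoning:
One quarter-note beat = 60000 / BPM = 60000 / 195 ms
Dotted half note = 3 × quarter note
Duration = 3 × 60000 / 195 = 180000 / 195
= 923.1 ms


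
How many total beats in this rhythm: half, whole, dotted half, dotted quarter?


Working:
Beat values:
  half = 2 beats
  whole = 4 beats
  dotted half = 3 beats
  dotted quarter = 1.5 beats
Sum = 2 + 4 + 3 + 1.5
= 10.5 beats


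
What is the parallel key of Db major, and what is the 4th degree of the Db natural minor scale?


Parallel keys share the same tonic but differ in mode
Db major → parallel is Db minor
Db natural minor scale: Db Eb Fb Gb Ab Bbb Cb
= Db minor; 4th degree = Gb


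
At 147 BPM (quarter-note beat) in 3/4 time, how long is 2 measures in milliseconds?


Quarter-note beat duration = 60000 / 147 ms
Beats per measure (3/4) = 3
One measure = 3 × 60000 / 147 = 180000 / 147 ms
2 measures = 2 × 180000 / 147 = 360000 / 147
= 2449.0 ms


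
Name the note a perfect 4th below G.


Solution.
A 4th spans 4 letter names, so from G we land on D
A perfect 4th = 5 semitones below G
Spell D at that pitch: D
= D


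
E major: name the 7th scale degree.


Solution.
Major scale pattern: W-W-H-W-W-W-H (2-2-1-2-2-2-1 semitones)
Starting from E:
  E + 2 semitones → F#
  F# + 2 semitones → G#
  G# + 1 semitone → A
  A + 2 semitones → B
  B + 2 semitones → C#
  C# + 2 semitones → D#
  D# + 1 semitone → E
Scale: E F# G# A B C# D#
Degree 7 = D#


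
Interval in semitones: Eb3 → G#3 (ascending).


Working:
Absolute semitone position = octave×12 + chromatic position
Eb3: 3×12 + 3 = 39
G#3: 3×12 + 8 = 44
Difference = 44 - 39 = 5
= 5 semitones


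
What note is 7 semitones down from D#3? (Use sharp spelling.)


Reasoning:
D#3: chromatic position 3 in octave 3 → absolute = 3×12 + 3 = 39
Transpose down 7: 39 - 7 = 32
32 = 2×12 + 8 → G# in octave 2
Result = G#2


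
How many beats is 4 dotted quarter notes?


Let's work it out.
Base quarter note = 1 beat
Dot 1 adds half the previous value: +1/2
One dotted quarter = 1 + 1/2 = 3/2
4 of them = 4 × 3/2 = 6
= 6 beats


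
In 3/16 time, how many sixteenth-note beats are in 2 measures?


Step by step:
Time signature 3/16: the bottom number 16 means the sixteenth note gets one count
The top number 3 means 3 sixteenth-note beats per measure
Total = 3 × 2 measures
= 6 sixteenth-note beats


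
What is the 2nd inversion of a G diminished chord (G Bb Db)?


Working:
Root position: G Bb Db
2nd inversion: move root and 3rd up an octave
Bass note: Db
Notes (bottom to top) = Db G Bb


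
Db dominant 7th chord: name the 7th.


Step by step:
Dominant 7th chord = root + major 3rd + perfect 5th + minor 7th
Seventh chords stack in thirds, so the letter names are D-F-A-C
Root: Db
Major 3rd above Db: F
Perfect 5th above Db: Ab
Minor 7th above Db: Cb
The 7th = Cb


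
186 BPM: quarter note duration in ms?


Let's work it out.
One quarter-note beat = 60000 / BPM = 60000 / 186 ms
Duration = 60000 / 186
= 322.6 ms


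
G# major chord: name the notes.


Reasoning:
Major triad = root + major 3rd (4 semitones) + perfect 5th (7 semitones)
A triad on G# stacks thirds, so the chord tones use letter names G-B-D
Root: G#
Major 3rd above G#: B#
Perfect 5th above G#: D#
Chord = G# B# D#


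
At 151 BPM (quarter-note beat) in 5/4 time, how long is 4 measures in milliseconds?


Quarter-note beat duration = 60000 / 151 ms
Beats per measure (5/4) = 5
One measure = 5 × 60000 / 151 = 300000 / 151 ms
4 measures = 4 × 300000 / 151 = 1200000 / 151
= 7947.0 ms


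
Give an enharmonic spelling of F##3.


Solution.
Enharmonic notes sound the same pitch but are spelled with different letter names
F## and G name the same pitch class
= G3


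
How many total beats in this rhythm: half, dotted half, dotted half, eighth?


Working:
Beat values:
  half = 2 beats
  dotted half = 3 beats
  dotted half = 3 beats
  eighth = 0.5 beats
Sum = 2 + 3 + 3 + 0.5
= 8.5 beats


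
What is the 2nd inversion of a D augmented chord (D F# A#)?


Solution.
Root position: D F# A#
2nd inversion: move root and 3rd up an octave
Bass note: A#
Notes (bottom to top) = A# D F#


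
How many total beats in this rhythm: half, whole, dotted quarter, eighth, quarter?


Step by step:
Beat values:
  half = 2 beats
  whole = 4 beats
  dotted quarter = 1.5 beats
  eighth = 0.5 beats
  quarter = 1 beat
Sum = 2 + 4 + 1.5 + 0.5 + 1
= 9 beats


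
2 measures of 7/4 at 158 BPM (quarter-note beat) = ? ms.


Quarter-note beat duration = 60000 / 158 ms
Beats per measure (7/4) = 7
One measure = 7 × 60000 / 158 = 420000 / 158 ms
2 measures = 2 × 420000 / 158 = 840000 / 158
= 5316.5 ms


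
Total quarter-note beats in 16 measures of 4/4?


Let's work it out.
Time signature 4/4: the bottom number 4 means the quarter note gets one count
The top number 4 means 4 quarter-note beats per measure
Total = 4 × 16 measures
= 64 quarter-note beats


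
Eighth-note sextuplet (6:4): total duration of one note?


Step by step:
Sextuplet: 6 notes occupy the space of 4 eighth notes
Space = 4 × 1/2 = 2 beats
Each sextuplet note = 2 / 6 = 1/3 beats
= 1/3 beats


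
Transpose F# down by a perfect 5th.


Working:
perfect 5th: 5 letter names, 7 semitones
Letter: F - 4 → B
Pitch: F# - 7 semitones, spelled as a B → B
= B


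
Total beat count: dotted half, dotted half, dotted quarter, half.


Reasoning:
Beat values:
  dotted half = 3 beats
  dotted half = 3 beats
  dotted quarter = 1.5 beats
  half = 2 beats
Sum = 3 + 3 + 1.5 + 2
= 9.5 beats


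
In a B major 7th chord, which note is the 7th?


Solution.
Major 7th chord = root + major 3rd + perfect 5th + major 7th
Seventh chords stack in thirds, so the letter names are B-D-F-A
Root: B
Major 3rd above B: D#
Perfect 5th above B: F#
Major 7th above B: A#
The 7th = A#


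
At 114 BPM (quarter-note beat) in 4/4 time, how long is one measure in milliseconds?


Reasoning:
Quarter-note beat duration = 60000 / 114 ms
Beats per measure (4/4) = 4
One measure = 4 × 60000 / 114 = 240000 / 114 ms
= 2105.3 ms


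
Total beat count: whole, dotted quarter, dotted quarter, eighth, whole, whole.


Beat values:
  whole = 4 beats
  dotted quarter = 1.5 beats
  dotted quarter = 1.5 beats
  eighth = 0.5 beats
  whole = 4 beats
  whole = 4 beats
Sum = 4 + 1.5 + 1.5 + 0.5 + 4 + 4
= 15.5 beats


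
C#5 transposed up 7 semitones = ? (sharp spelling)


C#5: chromatic position 1 in octave 5 → absolute = 5×12 + 1 = 61
Transpose up 7: 61 + 7 = 68
68 = 5×12 + 8 → G# in octave 5
Result = G#5


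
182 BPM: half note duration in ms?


One quarter-note beat = 60000 / BPM = 60000 / 182 ms
Half note = 2 × quarter note
Duration = 2 × 60000 / 182 = 120000 / 182
= 659.3 ms


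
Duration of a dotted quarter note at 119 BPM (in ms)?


One quarter-note beat = 60000 / BPM = 60000 / 119 ms
Dotted quarter note = 3/2 × quarter note
Duration = 3/2 × 60000 / 119 = 90000 / 119
= 756.3 ms


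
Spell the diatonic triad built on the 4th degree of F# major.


Working:
F# major scale: F# G# A# B C# D# E#
Diatonic triad on degree 4 stacks scale notes 4, 6, 1: B D# F#
B→D# = 4 semitones; B→F# = 7 semitones → major triad
= B D# F# (major)


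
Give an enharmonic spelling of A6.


Let's work it out.
Enharmonic notes sound the same pitch but are spelled with different letter names
A and Bbb name the same pitch class
= Bbb6


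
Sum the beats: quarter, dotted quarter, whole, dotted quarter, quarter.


Beat values:
  quarter = 1 beat
  dotted quarter = 1.5 beats
  whole = 4 beats
  dotted quarter = 1.5 beats
  quarter = 1 beat
Sum = 1 + 1.5 + 4 + 1.5 + 1
= 9 beats


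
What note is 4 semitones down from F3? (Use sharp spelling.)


Working:
F3: chromatic position 5 in octave 3 → absolute = 3×12 + 5 = 41
Transpose down 4: 41 - 4 = 37
37 = 3×12 + 1 → C# in octave 3
Result = C#3


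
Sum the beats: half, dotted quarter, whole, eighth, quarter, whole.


Beat values:
  half = 2 beats
  dotted quarter = 1.5 beats
  whole = 4 beats
  eighth = 0.5 beats
  quarter = 1 beat
  whole = 4 beats
Sum = 2 + 1.5 + 4 + 0.5 + 1 + 4
= 13 beats


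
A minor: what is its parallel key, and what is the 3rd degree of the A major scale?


Step by step:
Parallel keys share the same tonic but differ in mode
A minor → parallel is A major
A major scale: A B C# D E F# G#
= A major; 3rd degree = C#


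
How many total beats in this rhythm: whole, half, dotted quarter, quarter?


Working:
Beat values:
  whole = 4 beats
  half = 2 beats
  dotted quarter = 1.5 beats
  quarter = 1 beat
Sum = 4 + 2 + 1.5 + 1
= 8.5 beats


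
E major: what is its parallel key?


Let's work it out.
Parallel keys share the same tonic but differ in mode
E major → parallel is E minor
= E minor


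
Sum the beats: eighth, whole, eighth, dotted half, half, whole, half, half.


Solution.
Beat values:
  eighth = 0.5 beats
  whole = 4 beats
  eighth = 0.5 beats
  dotted half = 3 beats
  half = 2 beats
  whole = 4 beats
  half = 2 beats
  half = 2 beats
Sum = 0.5 + 4 + 0.5 + 3 + 2 + 4 + 2 + 2
= 18 beats


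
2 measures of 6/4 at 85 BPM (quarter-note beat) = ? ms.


Working:
Quarter-note beat duration = 60000 / 85 ms
Beats per measure (6/4) = 6
One measure = 6 × 60000 / 85 = 360000 / 85 ms
2 measures = 2 × 360000 / 85 = 720000 / 85
= 8470.6 ms


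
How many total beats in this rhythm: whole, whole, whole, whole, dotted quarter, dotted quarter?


Reasoning:
Beat values:
  whole = 4 beats
  whole = 4 beats
  whole = 4 beats
  whole = 4 beats
  dotted quarter = 1.5 beats
  dotted quarter = 1.5 beats
Sum = 4 + 4 + 4 + 4 + 1.5 + 1.5
= 19 beats


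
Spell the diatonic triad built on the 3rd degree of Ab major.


Step by step:
Ab major scale: Ab Bb C Db Eb F G
Diatonic triad on degree 3 stacks scale notes 3, 5, 7: C Eb G
C→Eb = 3 semitones; C→G = 7 semitones → minor triad
= C Eb G (minor)


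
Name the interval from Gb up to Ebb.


Reasoning:
Letter names: G → E spans 6 letter names → a 6th
Semitones: Gb → Ebb = 8 half-steps
A 6th of 8 semitones is a minor 6th
= minor 6th


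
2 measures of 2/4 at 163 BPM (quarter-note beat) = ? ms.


Step by step:
Quarter-note beat duration = 60000 / 163 ms
Beats per measure (2/4) = 2
One measure = 2 × 60000 / 163 = 120000 / 163 ms
2 measures = 2 × 120000 / 163 = 240000 / 163
= 1472.4 ms


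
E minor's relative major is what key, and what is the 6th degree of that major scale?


Solution.
The relative major shares the key signature and is a minor 3rd above the minor tonic
A minor 3rd above E is G
→ relative major of E minor is G major
G major scale: G A B C D E F#
= G major; 6th degree = E


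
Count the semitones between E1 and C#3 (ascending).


Absolute semitone position = octave×12 + chromatic position
E1: 1×12 + 4 = 16
C#3: 3×12 + 1 = 37
Difference = 37 - 16 = 21
= 21 semitones


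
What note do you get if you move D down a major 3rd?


Solution.
major 3rd: 3 letter names, 4 semitones
Letter: D - 2 → B
Pitch: D - 4 semitones, spelled as a B → Bb
= Bb


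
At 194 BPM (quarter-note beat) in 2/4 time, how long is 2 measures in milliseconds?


Reasoning:
Quarter-note beat duration = 60000 / 194 ms
Beats per measure (2/4) = 2
One measure = 2 × 60000 / 194 = 120000 / 194 ms
2 measures = 2 × 120000 / 194 = 240000 / 194
= 1237.1 ms


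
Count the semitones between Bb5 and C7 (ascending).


Step by step:
Absolute semitone position = octave×12 + chromatic position
Bb5: 5×12 + 10 = 70
C7: 7×12 + 0 = 84
Difference = 84 - 70 = 14
= 14 semitones


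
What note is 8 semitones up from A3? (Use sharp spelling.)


A3: chromatic position 9 in octave 3 → absolute = 3×12 + 9 = 45
Transpose up 8: 45 + 8 = 53
53 = 4×12 + 5 → F in octave 4
Result = F4


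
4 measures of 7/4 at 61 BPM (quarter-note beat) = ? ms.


Solution.
Quarter-note beat duration = 60000 / 61 ms
Beats per measure (7/4) = 7
One measure = 7 × 60000 / 61 = 420000 / 61 ms
4 measures = 4 × 420000 / 61 = 1680000 / 61
= 27541.0 ms


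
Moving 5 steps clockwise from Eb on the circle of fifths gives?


Each clockwise step on the circle of fifths moves up a perfect 5th
From Eb: Eb → Bb → F → C → G → D
= D


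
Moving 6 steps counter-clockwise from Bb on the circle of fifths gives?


Each counter-clockwise step moves down a perfect 5th (= up a perfect 4th)
From Bb: Bb → Eb → Ab → Db → F#/Gb → B → E
= E


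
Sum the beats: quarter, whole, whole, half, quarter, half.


Let's work it out.
Beat values:
  quarter = 1 beat
  whole = 4 beats
  whole = 4 beats
  half = 2 beats
  quarter = 1 beat
  half = 2 beats
Sum = 1 + 4 + 4 + 2 + 1 + 2
= 14 beats


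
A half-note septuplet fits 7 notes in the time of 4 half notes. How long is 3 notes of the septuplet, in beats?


Septuplet: 7 notes occupy the space of 4 half notes
Space = 4 × 2 = 8 beats
Each septuplet note = 8 / 7 = 8/7 beats
3 notes = 3 × 8/7 = 24/7
= 24/7 beats


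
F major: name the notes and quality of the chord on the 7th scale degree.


F major scale: F G A Bb C D E
Diatonic triad on degree 7 stacks scale notes 7, 2, 4: E G Bb
E→G = 3 semitones; E→Bb = 6 semitones → diminished triad
= E G Bb (diminished)


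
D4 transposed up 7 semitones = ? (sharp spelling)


Let's work it out.
D4: chromatic position 2 in octave 4 → absolute = 4×12 + 2 = 50
Transpose up 7: 50 + 7 = 57
57 = 4×12 + 9 → A in octave 4
Result = A4


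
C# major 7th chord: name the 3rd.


Working:
Major 7th chord = root + major 3rd + perfect 5th + major 7th
Seventh chords stack in thirds, so the letter names are C-E-G-B
Root: C#
Major 3rd above C#: E#
Perfect 5th above C#: G#
Major 7th above C#: B#
The 3rd = E#


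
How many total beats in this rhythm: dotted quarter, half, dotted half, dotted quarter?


Reasoning:
Beat values:
  dotted quarter = 1.5 beats
  half = 2 beats
  dotted half = 3 beats
  dotted quarter = 1.5 beats
Sum = 1.5 + 2 + 3 + 1.5
= 8 beats


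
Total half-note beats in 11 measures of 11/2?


Time signature 11/2: the bottom number 2 means the half note gets one count
The top number 11 means 11 half-note beats per measure
Total = 11 × 11 measures
= 121 half-note beats


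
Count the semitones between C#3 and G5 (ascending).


Step by step:
Absolute semitone position = octave×12 + chromatic position
C#3: 3×12 + 1 = 37
G5: 5×12 + 7 = 67
Difference = 67 - 37 = 30
= 30 semitones


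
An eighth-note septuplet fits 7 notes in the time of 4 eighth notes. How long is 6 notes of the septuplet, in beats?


Septuplet: 7 notes occupy the space of 4 eighth notes
Space = 4 × 1/2 = 2 beats
Each septuplet note = 2 / 7 = 2/7 beats
6 notes = 6 × 2/7 = 12/7
= 12/7 beats


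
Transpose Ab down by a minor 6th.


Let's work it out.
minor 6th: 6 letter names, 8 semitones
Letter: A - 5 → C
Pitch: Ab - 8 semitones, spelled as a C → C
= C


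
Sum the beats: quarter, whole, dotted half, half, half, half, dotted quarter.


Beat values:
  quarter = 1 beat
  whole = 4 beats
  dotted half = 3 beats
  half = 2 beats
  half = 2 beats
  half = 2 beats
  dotted quarter = 1.5 beats
Sum = 1 + 4 + 3 + 2 + 2 + 2 + 1.5
= 15.5 beats


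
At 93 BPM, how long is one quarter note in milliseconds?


Reasoning:
One quarter-note beat = 60000 / BPM = 60000 / 93 ms
Duration = 60000 / 93
= 645.2 ms


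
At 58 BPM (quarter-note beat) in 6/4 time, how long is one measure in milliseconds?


Working:
Quarter-note beat duration = 60000 / 58 ms
Beats per measure (6/4) = 6
One measure = 6 × 60000 / 58 = 360000 / 58 ms
= 6206.9 ms


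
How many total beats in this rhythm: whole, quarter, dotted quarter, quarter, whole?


Working:
Beat values:
  whole = 4 beats
  quarter = 1 beat
  dotted quarter = 1.5 beats
  quarter = 1 beat
  whole = 4 beats
Sum = 4 + 1 + 1.5 + 1 + 4
= 11.5 beats


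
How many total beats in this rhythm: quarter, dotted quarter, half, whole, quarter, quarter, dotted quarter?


Step by step:
Beat values:
  quarter = 1 beat
  dotted quarter = 1.5 beats
  half = 2 beats
  whole = 4 beats
  quarter = 1 beat
  quarter = 1 beat
  dotted quarter = 1.5 beats
Sum = 1 + 1.5 + 2 + 4 + 1 + 1 + 1.5
= 12 beats


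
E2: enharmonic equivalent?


Enharmonic notes sound the same pitch but are spelled with different letter names
E and Fb name the same pitch class
= Fb2


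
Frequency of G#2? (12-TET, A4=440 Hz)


f = 440 × 2^(n/12) where n = semitones from A4
G#2: -25 semitones from A4
f = 440 × 2^(-25/12)
f = 103.83 Hz


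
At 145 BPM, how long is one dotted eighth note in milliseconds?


One quarter-note beat = 60000 / BPM = 60000 / 145 ms
Dotted eighth note = 3/4 × quarter note
Duration = 3/4 × 60000 / 145 = 45000 / 145
= 310.3 ms
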